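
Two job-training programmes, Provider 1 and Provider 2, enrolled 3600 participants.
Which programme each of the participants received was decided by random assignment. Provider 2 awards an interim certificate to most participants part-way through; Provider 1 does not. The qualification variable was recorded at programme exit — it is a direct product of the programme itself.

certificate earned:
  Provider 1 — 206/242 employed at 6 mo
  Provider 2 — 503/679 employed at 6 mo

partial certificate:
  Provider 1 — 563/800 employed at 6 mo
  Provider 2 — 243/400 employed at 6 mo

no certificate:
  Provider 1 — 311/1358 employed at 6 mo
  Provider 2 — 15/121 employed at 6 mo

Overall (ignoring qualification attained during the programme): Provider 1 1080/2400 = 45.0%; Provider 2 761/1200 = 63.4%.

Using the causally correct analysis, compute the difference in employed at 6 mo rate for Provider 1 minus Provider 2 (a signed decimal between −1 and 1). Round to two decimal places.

-0.18

Qualification attained during the programme is downstream of the programme. One should not condition on a consequence of treatment, so the overall rates are the right comparison.
The causal difference is the pooled difference: 0.450 − 0.634 = -0.184.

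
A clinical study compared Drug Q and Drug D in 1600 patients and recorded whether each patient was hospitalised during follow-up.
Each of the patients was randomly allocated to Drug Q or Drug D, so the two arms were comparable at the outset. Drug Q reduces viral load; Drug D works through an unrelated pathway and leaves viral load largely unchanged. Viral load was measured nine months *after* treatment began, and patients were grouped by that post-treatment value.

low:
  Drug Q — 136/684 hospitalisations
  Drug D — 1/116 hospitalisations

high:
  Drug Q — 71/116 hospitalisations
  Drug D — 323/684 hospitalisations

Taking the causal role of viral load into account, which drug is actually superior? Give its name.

Stratifying would compare drugs among patients the drugs themselves sorted into viral load groups — a form of selection on an intermediate. The unconditioned pooled rates give the total causal effect.
Pooled: Drug Q 25.9% vs Drug D 40.5%; Drug Q is lower overall.

Drug Q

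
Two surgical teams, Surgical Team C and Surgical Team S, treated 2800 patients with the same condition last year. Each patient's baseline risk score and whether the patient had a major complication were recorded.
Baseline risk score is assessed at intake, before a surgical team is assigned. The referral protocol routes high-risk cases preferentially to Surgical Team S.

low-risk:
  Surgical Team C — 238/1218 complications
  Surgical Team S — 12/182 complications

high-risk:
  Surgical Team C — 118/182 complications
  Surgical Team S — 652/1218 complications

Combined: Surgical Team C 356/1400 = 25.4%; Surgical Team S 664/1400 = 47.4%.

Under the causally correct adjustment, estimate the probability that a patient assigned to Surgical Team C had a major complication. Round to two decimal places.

0.42

Here baseline risk score is a common cause — it drives both which surgical team a case falls under and the outcome. The crude comparison mixes populations; the stratum-specific rates are the causally relevant ones.
Standardising Surgical Team C to the population baseline risk score mix: 0.500·238/1218 + 0.500·118/182 = 0.422.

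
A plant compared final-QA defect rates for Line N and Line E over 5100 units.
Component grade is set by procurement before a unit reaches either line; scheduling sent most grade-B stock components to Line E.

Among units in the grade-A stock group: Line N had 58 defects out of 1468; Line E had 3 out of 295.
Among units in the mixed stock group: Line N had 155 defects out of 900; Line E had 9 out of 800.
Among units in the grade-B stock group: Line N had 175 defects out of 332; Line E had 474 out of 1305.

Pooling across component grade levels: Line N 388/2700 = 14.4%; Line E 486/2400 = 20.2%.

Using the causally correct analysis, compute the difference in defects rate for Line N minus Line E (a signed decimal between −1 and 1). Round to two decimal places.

+0.12

Component grade differs across lines for reasons unrelated to any effect of the line itself, and it separately predicts the outcome — a classic confounder. We must compare within component grade levels.
Adjusting over the population distribution of component grade: 0.346·(0.040−0.010) + 0.333·(0.172−0.011) + 0.321·(0.527−0.363) = +0.116.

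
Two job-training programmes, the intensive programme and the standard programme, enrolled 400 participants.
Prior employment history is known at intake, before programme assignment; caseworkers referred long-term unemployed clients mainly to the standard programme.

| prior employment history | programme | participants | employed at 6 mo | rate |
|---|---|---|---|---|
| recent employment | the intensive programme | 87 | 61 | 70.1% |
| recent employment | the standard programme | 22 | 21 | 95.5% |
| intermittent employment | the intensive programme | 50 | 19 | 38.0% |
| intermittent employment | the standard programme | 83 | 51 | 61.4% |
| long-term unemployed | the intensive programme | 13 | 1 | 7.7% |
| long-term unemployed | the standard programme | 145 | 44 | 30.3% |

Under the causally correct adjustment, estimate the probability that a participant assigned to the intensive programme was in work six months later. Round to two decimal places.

0.35

The stratified and pooled comparisons disagree (the standard programme wins within each prior employment history; the intensive programme wins overall), so the answer turns on the causal role of prior employment history.
Since prior employment history is a pre-existing factor (not a product of the programme) and it affects the outcome on its own, it is a confounder. The stratified rates, not the pooled rate, identify the causal effect.
Standardising the intensive programme to the population prior employment history mix: 0.273·61/87 + 0.333·19/50 + 0.395·1/13 = 0.348.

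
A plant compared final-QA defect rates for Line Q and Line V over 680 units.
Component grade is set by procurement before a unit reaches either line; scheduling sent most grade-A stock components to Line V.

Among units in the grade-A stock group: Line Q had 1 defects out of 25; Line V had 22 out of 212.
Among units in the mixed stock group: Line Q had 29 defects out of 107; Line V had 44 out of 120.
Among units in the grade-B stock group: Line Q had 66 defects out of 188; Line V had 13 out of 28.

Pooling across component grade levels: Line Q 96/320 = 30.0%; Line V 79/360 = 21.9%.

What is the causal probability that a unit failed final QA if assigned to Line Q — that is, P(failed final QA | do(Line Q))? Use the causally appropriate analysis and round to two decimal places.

The stratified and pooled comparisons disagree (Line Q wins within each component grade; Line V wins overall), so the answer turns on the causal role of component grade.
Since component grade is a pre-existing factor (not a product of the line) and it affects the outcome on its own, it is a confounder. The stratified rates, not the pooled rate, identify the causal effect.
Standardising Line Q to the population component grade mix: 0.349·1/25 + 0.334·29/107 + 0.318·66/188 = 0.216.

0.22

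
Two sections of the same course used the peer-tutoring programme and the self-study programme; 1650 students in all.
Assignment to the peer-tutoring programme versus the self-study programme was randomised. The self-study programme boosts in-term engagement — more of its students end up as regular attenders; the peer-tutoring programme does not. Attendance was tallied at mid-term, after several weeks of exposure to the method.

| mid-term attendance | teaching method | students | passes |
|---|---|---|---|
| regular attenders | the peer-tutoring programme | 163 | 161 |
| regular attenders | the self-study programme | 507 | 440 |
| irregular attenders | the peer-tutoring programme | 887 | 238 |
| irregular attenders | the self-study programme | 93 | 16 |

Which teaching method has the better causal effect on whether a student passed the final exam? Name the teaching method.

the self-study programme

The distribution of mid-term attendance is itself part of what the teaching method does — it is an intermediate outcome. Holding it fixed would remove that part of the effect; the total effect is the pooled difference.
Pooled: the peer-tutoring programme 38.0% vs the self-study programme 76.0%; the self-study programme is higher overall.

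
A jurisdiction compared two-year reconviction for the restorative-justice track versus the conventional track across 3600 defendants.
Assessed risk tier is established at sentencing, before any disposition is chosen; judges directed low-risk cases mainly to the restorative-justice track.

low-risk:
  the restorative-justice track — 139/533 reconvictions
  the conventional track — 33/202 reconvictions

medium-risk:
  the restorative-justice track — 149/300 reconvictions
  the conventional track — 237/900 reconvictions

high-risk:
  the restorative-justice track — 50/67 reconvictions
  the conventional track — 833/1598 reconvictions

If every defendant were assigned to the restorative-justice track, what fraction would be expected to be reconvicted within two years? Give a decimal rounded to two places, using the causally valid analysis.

The assessed risk tier-specific comparison favours the conventional track throughout, but the pooled figures favour the restorative-justice track. The question is whether to condition on assessed risk tier.
Assessed risk tier satisfies the back-door criterion: it is not a descendant of the disposition, and it blocks the spurious path from disposition to outcome. Adjusting for it (i.e., using the within-assessed risk tier rates) gives the causal effect.
Standardising the restorative-justice track to the population assessed risk tier mix: 0.204·139/533 + 0.333·149/300 + 0.463·50/67 = 0.564.

0.56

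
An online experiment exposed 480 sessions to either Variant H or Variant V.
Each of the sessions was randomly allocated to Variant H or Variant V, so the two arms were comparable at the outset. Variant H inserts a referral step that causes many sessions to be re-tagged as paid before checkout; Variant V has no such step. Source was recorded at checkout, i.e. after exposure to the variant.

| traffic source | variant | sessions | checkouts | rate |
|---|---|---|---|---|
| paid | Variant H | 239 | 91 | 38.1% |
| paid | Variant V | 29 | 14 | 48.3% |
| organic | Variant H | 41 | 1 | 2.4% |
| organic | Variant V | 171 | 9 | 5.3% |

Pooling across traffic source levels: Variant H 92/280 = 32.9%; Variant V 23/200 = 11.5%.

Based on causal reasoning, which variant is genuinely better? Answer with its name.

The traffic source-specific comparison favours Variant V throughout, but the pooled figures favour Variant H. The question is whether to condition on traffic source.
Traffic source is recorded after the variant and is itself shifted by it — it sits on the causal path from variant to outcome. Conditioning on a mediator would strip out part of the effect we want; the pooled comparison gives the total causal effect.
Pooled: Variant H 32.9% vs Variant V 11.5%; Variant H is higher overall.

Variant H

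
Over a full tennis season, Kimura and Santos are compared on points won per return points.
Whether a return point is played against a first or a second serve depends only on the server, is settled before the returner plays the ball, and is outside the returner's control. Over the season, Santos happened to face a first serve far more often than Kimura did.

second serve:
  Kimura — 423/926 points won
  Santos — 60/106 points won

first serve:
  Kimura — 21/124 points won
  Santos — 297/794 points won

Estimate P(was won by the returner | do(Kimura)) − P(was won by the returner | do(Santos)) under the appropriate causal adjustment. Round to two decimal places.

-0.15

Here serve type is a common cause — it drives both which player a case falls under and the outcome. The crude comparison mixes populations; the stratum-specific rates are the causally relevant ones.
Adjusting over the population distribution of serve type: 0.529·(0.457−0.566) + 0.471·(0.169−0.374) = -0.154.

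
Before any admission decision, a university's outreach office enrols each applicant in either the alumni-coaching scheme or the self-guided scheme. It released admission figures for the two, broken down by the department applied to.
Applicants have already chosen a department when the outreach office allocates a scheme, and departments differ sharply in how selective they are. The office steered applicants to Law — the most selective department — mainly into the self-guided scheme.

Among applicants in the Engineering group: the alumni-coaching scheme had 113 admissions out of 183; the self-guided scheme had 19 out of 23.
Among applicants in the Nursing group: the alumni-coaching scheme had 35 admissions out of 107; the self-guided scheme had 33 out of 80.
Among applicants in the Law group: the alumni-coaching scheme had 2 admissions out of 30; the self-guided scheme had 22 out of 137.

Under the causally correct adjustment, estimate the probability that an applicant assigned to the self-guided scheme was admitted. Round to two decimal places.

0.49

the self-guided scheme is higher inside every department stratum but the alumni-coaching scheme is higher in aggregate. Whether to stratify depends on how department relates to the outreach scheme.
Here department is a common cause — it drives both which outreach scheme a case falls under and the outcome. The crude comparison mixes populations; the stratum-specific rates are the causally relevant ones.
Standardising the self-guided scheme to the population department mix: 0.368·19/23 + 0.334·33/80 + 0.298·22/137 = 0.490.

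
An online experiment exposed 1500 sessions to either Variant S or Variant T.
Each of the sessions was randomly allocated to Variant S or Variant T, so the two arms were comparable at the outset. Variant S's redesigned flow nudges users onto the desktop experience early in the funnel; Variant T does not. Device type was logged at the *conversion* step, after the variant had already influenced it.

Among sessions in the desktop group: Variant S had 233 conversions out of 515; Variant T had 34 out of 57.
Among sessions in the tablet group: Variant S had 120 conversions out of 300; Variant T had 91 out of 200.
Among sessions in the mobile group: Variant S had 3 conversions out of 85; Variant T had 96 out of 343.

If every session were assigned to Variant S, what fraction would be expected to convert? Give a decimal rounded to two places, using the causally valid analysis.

Variant T is higher inside every device type stratum but Variant S is higher in aggregate. Whether to stratify depends on how device type relates to the variant.
Device type lies on the pathway variant → device type → outcome, so adjusting for it blocks the indirect effect. For the total causal effect of variant, use the unadjusted pooled rates.
So P(outcome | do(Variant S)) is just the pooled rate for Variant S: 356/900 = 0.396.

0.40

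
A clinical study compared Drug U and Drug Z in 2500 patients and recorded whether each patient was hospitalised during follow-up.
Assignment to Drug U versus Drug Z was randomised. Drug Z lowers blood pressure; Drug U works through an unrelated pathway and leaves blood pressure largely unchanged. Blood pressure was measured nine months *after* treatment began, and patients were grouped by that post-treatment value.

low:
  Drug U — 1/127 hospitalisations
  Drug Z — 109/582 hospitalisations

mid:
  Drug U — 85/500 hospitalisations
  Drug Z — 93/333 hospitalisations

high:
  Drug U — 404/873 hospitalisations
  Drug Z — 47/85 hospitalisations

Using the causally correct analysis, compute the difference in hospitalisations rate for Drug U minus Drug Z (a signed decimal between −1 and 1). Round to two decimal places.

+0.08

Drug U is lower inside every blood pressure stratum but Drug Z is lower in aggregate. Whether to stratify depends on how blood pressure relates to the drug.
Blood pressure is recorded after the drug and is itself shifted by it — it sits on the causal path from drug to outcome. Conditioning on a mediator would strip out part of the effect we want; the pooled comparison gives the total causal effect.
The causal difference is the pooled difference: 0.327 − 0.249 = +0.078.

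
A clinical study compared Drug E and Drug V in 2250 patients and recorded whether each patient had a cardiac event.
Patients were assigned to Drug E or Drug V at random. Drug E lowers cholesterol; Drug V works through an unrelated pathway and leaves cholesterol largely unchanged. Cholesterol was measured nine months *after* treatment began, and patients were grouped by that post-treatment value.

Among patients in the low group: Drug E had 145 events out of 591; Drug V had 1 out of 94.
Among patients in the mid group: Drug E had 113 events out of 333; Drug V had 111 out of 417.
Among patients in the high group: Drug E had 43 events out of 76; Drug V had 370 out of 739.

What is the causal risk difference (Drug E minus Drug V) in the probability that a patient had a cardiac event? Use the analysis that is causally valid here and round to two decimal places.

-0.08

Drug V is lower inside every cholesterol stratum but Drug E is lower in aggregate. Whether to stratify depends on how cholesterol relates to the drug.
Stratifying would compare drugs among patients the drugs themselves sorted into cholesterol groups — a form of selection on an intermediate. The unconditioned pooled rates give the total causal effect.
The causal difference is the pooled difference: 0.301 − 0.386 = -0.085.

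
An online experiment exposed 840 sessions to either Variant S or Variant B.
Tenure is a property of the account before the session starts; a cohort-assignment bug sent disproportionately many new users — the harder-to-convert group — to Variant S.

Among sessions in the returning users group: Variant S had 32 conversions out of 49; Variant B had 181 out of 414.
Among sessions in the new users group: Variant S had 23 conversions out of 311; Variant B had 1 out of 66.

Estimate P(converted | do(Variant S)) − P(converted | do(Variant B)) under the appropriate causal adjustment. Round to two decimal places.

The imbalance in user tenure arose from how sessions were allocated, not from anything the variant did; and user tenure independently affects the outcome. The pooled gap is confounded — condition on user tenure.
Adjusting over the population distribution of user tenure: 0.551·(0.653−0.437) + 0.449·(0.074−0.015) = +0.145.

+0.15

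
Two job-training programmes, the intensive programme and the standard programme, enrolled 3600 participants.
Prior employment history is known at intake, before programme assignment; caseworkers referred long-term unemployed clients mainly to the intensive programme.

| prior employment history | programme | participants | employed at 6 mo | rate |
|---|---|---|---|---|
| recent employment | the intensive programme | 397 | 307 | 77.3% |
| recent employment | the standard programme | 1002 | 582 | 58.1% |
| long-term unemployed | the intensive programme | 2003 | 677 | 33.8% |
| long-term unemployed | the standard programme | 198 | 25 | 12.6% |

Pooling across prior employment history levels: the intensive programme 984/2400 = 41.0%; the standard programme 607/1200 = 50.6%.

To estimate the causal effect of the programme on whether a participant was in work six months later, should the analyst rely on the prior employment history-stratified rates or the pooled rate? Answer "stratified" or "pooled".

stratified

the intensive programme is higher inside every prior employment history stratum but the standard programme is higher in aggregate. Whether to stratify depends on how prior employment history relates to the programme.
Nothing the programme does changes prior employment history; the imbalance is an allocation artefact. With prior employment history also predicting the outcome, the pooled figure is confounded, and the within-stratum comparison is the causal one.
Within each level — recent employment: 77.3% vs 58.1%; long-term unemployed: 33.8% vs 12.6% — the intensive programme is higher every time.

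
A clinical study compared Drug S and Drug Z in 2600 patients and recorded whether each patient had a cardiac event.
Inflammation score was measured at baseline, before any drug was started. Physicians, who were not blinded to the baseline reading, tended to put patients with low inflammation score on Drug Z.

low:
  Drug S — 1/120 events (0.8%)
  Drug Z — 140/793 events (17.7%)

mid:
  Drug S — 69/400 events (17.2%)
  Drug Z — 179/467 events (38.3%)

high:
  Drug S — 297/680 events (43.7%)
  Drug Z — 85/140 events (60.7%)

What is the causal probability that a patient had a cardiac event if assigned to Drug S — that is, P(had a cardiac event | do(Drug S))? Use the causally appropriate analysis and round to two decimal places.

Nothing the drug does changes inflammation score; the imbalance is an allocation artefact. With inflammation score also predicting the outcome, the pooled figure is confounded, and the within-stratum comparison is the causal one.
Standardising Drug S to the population inflammation score mix: 0.351·1/120 + 0.333·69/400 + 0.315·297/680 = 0.198.

0.20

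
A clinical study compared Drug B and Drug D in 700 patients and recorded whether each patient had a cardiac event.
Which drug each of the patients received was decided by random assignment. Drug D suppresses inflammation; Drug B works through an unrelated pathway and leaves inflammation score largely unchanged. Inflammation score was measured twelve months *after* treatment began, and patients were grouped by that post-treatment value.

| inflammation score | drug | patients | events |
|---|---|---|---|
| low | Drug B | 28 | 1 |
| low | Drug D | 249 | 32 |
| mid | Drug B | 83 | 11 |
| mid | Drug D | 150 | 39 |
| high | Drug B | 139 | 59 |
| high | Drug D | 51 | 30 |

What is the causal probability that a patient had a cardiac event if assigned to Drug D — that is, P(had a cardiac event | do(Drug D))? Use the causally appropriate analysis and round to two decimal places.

0.22

Drug B is lower inside every inflammation score stratum but Drug D is lower in aggregate. Whether to stratify depends on how inflammation score relates to the drug.
The distribution of inflammation score is itself part of what the drug does — it is an intermediate outcome. Holding it fixed would remove that part of the effect; the total effect is the pooled difference.
So P(outcome | do(Drug D)) is just the pooled rate for Drug D: 101/450 = 0.224.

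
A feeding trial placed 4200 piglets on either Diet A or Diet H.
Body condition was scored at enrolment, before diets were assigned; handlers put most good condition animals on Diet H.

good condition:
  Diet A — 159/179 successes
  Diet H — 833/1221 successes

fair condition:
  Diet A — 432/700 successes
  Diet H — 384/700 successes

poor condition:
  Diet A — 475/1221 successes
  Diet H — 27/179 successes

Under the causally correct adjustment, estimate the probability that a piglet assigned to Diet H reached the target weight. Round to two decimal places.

0.46

Diet A is higher inside every starting body condition stratum but Diet H is higher in aggregate. Whether to stratify depends on how starting body condition relates to the diet.
Since starting body condition is a pre-existing factor (not a product of the diet) and it affects the outcome on its own, it is a confounder. The stratified rates, not the pooled rate, identify the causal effect.
Standardising Diet H to the population starting body condition mix: 0.333·833/1221 + 0.333·384/700 + 0.333·27/179 = 0.461.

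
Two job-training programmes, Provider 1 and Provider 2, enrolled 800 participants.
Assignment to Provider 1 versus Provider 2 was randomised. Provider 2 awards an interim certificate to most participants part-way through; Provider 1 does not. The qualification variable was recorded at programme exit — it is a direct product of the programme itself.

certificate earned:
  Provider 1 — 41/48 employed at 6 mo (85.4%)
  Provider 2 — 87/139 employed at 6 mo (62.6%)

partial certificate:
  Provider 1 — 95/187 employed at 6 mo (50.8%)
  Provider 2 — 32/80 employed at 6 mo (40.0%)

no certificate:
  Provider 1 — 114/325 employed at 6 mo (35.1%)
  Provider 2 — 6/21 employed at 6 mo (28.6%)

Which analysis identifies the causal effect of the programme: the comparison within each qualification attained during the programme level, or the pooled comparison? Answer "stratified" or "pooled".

pooled

Within every qualification attained during the programme level Provider 1 has the higher rate, yet pooled Provider 2 does — Simpson's reversal.
The distribution of qualification attained during the programme is itself part of what the programme does — it is an intermediate outcome. Holding it fixed would remove that part of the effect; the total effect is the pooled difference.
Pooled: Provider 1 44.6% vs Provider 2 52.1%; Provider 2 is higher overall.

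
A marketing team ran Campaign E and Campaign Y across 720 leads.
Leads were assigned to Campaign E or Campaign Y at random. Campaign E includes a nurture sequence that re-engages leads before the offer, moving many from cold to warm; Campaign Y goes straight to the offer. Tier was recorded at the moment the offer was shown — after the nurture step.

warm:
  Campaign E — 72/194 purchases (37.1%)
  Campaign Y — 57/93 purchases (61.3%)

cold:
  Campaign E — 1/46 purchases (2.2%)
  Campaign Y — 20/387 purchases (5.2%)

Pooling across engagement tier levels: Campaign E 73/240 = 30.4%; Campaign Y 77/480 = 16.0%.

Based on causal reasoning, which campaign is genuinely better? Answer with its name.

Campaign E

Within every engagement tier level Campaign Y has the higher rate, yet pooled Campaign E does — Simpson's reversal.
Engagement tier is downstream of the campaign. One should not condition on a consequence of treatment, so the overall rates are the right comparison.
Pooled: Campaign E 30.4% vs Campaign Y 16.0%; Campaign E is higher overall.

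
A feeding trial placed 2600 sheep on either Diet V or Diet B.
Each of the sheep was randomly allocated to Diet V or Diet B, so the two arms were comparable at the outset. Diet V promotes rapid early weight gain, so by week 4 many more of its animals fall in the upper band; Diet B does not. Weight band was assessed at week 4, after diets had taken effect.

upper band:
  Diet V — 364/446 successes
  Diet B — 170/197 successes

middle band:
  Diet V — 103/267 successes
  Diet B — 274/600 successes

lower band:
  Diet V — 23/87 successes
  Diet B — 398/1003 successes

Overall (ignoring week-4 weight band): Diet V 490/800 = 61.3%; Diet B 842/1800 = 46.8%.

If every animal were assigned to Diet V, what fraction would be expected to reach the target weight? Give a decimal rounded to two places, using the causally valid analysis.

Within every week-4 weight band level Diet B has the higher rate, yet pooled Diet V does — Simpson's reversal.
Week-4 weight band is recorded after the diet and is itself shifted by it — it sits on the causal path from diet to outcome. Conditioning on a mediator would strip out part of the effect we want; the pooled comparison gives the total causal effect.
So P(outcome | do(Diet V)) is just the pooled rate for Diet V: 490/800 = 0.613.

0.61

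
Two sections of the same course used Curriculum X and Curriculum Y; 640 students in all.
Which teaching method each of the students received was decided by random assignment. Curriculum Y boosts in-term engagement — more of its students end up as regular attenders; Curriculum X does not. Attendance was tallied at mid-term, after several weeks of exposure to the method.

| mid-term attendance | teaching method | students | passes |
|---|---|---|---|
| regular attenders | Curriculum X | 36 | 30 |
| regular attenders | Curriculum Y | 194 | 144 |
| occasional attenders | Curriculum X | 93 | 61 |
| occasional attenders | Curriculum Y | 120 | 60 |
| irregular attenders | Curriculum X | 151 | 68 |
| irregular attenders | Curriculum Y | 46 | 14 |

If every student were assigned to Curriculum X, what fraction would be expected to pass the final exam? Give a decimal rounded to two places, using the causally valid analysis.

0.57

Stratifying would compare teaching methods among students the teaching methods themselves sorted into mid-term attendance groups — a form of selection on an intermediate. The unconditioned pooled rates give the total causal effect.
So P(outcome | do(Curriculum X)) is just the pooled rate for Curriculum X: 159/280 = 0.568.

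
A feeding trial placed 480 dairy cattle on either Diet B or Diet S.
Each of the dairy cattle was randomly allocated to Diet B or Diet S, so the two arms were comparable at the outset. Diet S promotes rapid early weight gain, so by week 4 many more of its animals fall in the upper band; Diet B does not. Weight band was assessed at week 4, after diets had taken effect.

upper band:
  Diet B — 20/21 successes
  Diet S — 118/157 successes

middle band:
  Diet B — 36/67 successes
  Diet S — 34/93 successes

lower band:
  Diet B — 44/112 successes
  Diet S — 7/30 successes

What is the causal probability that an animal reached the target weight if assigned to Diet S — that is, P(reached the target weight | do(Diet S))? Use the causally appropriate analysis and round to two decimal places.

The stratified and pooled comparisons disagree (Diet B wins within each week-4 weight band; Diet S wins overall), so the answer turns on the causal role of week-4 weight band.
Week-4 weight band is recorded after the diet and is itself shifted by it — it sits on the causal path from diet to outcome. Conditioning on a mediator would strip out part of the effect we want; the pooled comparison gives the total causal effect.
So P(outcome | do(Diet S)) is just the pooled rate for Diet S: 159/280 = 0.568.

0.57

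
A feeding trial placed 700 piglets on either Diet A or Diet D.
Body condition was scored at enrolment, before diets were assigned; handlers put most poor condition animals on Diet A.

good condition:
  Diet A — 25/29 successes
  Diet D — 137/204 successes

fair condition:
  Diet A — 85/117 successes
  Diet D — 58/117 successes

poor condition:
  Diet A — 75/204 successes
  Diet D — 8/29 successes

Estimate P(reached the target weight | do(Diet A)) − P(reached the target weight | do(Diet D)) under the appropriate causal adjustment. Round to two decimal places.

+0.17

Starting body condition is set before the diet has any effect — it is not caused by the diet — and it independently drives the outcome. That makes it a confounder, so the causal comparison is within starting body condition levels.
Adjusting over the population distribution of starting body condition: 0.333·(0.862−0.672) + 0.334·(0.726−0.496) + 0.333·(0.368−0.276) = +0.171.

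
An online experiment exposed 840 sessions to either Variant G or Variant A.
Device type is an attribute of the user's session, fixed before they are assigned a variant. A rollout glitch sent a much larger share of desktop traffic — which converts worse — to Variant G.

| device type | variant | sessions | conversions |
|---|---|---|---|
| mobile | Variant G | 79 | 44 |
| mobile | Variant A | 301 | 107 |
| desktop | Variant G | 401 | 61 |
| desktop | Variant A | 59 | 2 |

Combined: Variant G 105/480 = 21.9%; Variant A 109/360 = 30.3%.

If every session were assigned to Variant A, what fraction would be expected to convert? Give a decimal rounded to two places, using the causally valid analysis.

0.18

The stratified and pooled comparisons disagree (Variant G wins within each device type; Variant A wins overall), so the answer turns on the causal role of device type.
Nothing the variant does changes device type; the imbalance is an allocation artefact. With device type also predicting the outcome, the pooled figure is confounded, and the within-stratum comparison is the causal one.
Standardising Variant A to the population device type mix: 0.452·107/301 + 0.548·2/59 = 0.179.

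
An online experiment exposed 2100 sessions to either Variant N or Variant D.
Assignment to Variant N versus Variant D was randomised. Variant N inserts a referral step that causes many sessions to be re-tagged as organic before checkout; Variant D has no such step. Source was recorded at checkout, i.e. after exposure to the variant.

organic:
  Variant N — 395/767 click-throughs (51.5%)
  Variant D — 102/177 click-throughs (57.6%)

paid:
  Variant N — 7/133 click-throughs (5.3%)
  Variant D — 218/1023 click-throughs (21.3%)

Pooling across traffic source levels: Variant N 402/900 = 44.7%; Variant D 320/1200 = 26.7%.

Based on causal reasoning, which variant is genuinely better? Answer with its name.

Variant N

Because the variant influences traffic source, traffic source is a post-treatment mediator, not a confounder. Stratifying on it would bias the estimate; the causal effect is the crude pooled difference.
Pooled: Variant N 44.7% vs Variant D 26.7%; Variant N is higher overall.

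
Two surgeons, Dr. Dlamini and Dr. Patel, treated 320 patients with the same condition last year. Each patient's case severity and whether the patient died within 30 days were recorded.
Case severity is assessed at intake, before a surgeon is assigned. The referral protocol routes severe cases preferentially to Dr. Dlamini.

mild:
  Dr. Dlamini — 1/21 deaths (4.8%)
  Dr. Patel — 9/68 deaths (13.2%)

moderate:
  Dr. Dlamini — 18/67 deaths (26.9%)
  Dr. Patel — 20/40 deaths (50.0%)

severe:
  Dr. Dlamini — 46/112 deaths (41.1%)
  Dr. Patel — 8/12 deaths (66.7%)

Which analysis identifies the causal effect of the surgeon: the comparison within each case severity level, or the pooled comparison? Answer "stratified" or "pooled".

stratified

Here case severity is a common cause — it drives both which surgeon a case falls under and the outcome. The crude comparison mixes populations; the stratum-specific rates are the causally relevant ones.
Within each level — mild: 4.8% vs 13.2%; moderate: 26.9% vs 50.0%; severe: 41.1% vs 66.7% — Dr. Dlamini is lower every time.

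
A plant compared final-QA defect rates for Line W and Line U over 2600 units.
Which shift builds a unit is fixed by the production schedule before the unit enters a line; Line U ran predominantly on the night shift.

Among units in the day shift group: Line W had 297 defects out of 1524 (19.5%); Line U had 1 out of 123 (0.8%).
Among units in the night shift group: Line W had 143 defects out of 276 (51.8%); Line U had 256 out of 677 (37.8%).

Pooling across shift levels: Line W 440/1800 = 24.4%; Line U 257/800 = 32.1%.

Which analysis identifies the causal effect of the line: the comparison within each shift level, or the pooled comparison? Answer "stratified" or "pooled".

Line U is lower inside every shift stratum but Line W is lower in aggregate. Whether to stratify depends on how shift relates to the line.
Nothing the line does changes shift; the imbalance is an allocation artefact. With shift also predicting the outcome, the pooled figure is confounded, and the within-stratum comparison is the causal one.
Within each level — day shift: 19.5% vs 0.8%; night shift: 51.8% vs 37.8% — Line U is lower every time.

stratified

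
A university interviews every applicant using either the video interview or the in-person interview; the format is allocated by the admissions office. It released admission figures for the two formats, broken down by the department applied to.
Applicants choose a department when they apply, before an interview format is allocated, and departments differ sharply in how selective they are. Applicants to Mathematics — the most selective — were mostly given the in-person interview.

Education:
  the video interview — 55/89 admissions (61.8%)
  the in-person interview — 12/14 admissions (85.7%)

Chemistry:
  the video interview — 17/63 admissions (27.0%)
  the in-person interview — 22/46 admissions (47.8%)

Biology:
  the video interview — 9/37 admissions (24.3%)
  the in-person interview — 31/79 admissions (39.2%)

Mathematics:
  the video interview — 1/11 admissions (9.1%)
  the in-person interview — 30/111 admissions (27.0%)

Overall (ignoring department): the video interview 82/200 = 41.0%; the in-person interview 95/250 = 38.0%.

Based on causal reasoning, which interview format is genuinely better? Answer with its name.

Nothing the interview format does changes department; the imbalance is an allocation artefact. With department also predicting the outcome, the pooled figure is confounded, and the within-stratum comparison is the causal one.
Within each level — Education: 61.8% vs 85.7%; Chemistry: 27.0% vs 47.8%; Biology: 24.3% vs 39.2%; Mathematics: 9.1% vs 27.0% — the in-person interview is higher every time.

the in-person interview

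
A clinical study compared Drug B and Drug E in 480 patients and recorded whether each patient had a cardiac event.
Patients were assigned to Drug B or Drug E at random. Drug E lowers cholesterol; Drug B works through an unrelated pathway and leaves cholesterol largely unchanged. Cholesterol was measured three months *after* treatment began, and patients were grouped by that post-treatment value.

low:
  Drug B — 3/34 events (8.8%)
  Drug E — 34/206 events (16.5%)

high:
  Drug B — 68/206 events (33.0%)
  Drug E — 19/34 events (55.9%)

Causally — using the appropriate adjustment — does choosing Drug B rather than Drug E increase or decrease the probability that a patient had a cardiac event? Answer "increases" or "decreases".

increases

Within every cholesterol level Drug B has the lower rate, yet pooled Drug E does — Simpson's reversal.
The distribution of cholesterol is itself part of what the drug does — it is an intermediate outcome. Holding it fixed would remove that part of the effect; the total effect is the pooled difference.
Pooled: Drug B 29.6% vs Drug E 22.1%; Drug E is lower overall.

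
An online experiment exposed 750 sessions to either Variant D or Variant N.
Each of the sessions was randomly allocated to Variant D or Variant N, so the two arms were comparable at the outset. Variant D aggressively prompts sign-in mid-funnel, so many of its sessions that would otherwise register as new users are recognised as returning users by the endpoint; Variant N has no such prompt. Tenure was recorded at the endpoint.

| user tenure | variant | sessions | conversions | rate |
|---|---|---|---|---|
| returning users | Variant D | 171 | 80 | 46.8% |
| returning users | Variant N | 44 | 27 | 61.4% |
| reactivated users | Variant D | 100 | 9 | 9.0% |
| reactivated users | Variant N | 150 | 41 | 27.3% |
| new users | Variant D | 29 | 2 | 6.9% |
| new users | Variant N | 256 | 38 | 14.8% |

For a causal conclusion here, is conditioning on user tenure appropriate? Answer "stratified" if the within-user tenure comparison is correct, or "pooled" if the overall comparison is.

The stratified and pooled comparisons disagree (Variant N wins within each user tenure; Variant D wins overall), so the answer turns on the causal role of user tenure.
Because the variant influences user tenure, user tenure is a post-treatment mediator, not a confounder. Stratifying on it would bias the estimate; the causal effect is the crude pooled difference.
Pooled: Variant D 30.3% vs Variant N 23.6%; Variant D is higher overall.

pooled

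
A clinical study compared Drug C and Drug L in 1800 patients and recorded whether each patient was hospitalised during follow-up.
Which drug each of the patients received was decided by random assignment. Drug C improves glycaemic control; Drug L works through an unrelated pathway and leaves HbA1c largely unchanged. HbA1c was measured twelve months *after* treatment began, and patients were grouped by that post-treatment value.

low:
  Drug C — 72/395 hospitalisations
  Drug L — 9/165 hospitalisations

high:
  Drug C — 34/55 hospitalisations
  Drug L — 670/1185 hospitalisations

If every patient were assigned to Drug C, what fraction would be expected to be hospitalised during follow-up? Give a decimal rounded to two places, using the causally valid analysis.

0.24

Stratifying would compare drugs among patients the drugs themselves sorted into HbA1c groups — a form of selection on an intermediate. The unconditioned pooled rates give the total causal effect.
So P(outcome | do(Drug C)) is just the pooled rate for Drug C: 106/450 = 0.236.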